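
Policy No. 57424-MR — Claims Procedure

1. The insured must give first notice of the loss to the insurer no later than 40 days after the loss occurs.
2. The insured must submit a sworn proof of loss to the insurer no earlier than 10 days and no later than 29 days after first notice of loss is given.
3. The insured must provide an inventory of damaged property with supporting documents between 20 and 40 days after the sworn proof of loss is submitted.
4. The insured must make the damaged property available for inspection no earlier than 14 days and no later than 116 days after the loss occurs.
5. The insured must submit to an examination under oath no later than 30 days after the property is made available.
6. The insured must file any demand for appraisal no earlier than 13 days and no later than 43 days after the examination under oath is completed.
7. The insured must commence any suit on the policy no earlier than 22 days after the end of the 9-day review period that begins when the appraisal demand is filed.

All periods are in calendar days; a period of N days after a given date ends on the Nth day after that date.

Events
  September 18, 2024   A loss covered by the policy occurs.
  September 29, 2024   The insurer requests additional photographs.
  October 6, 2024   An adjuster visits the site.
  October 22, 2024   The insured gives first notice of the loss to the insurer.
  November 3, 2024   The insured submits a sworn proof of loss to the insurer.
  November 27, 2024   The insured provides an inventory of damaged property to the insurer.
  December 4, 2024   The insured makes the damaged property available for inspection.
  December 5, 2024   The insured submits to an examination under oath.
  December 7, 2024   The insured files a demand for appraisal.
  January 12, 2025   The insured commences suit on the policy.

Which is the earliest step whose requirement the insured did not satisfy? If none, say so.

Step 6

Step 1 — counting 40 days from September 18, 2024 (when the loss occurs) gives a deadline of October 28, 2024; completed October 22, 2024, before the deadline.
Step 2 — 10 and 29 days from October 22, 2024 (when first notice of loss is given) are November 1, 2024 and November 20, 2024 respectively; done November 3, 2024, which is between those dates.
Step 3 — 20 and 40 days from November 3, 2024 (when the sworn proof of loss is submitted) are November 23, 2024 and December 13, 2024 respectively; done November 27, 2024, which is between those dates.
Step 4 — 14 and 116 days from September 18, 2024 (when the loss occurs) are October 2, 2024 and January 12, 2025 respectively; December 4, 2024 falls inside that range.
Step 5 — counting 30 days from December 4, 2024 (when the property is made available) gives a deadline of January 3, 2025; December 5, 2024 is within that limit.
Step 6 — 13 and 43 days from December 5, 2024 (when the examination under oath is completed) are December 18, 2024 and January 17, 2025 respectively; December 7, 2024 is 11 days too early.
The analysis stops there.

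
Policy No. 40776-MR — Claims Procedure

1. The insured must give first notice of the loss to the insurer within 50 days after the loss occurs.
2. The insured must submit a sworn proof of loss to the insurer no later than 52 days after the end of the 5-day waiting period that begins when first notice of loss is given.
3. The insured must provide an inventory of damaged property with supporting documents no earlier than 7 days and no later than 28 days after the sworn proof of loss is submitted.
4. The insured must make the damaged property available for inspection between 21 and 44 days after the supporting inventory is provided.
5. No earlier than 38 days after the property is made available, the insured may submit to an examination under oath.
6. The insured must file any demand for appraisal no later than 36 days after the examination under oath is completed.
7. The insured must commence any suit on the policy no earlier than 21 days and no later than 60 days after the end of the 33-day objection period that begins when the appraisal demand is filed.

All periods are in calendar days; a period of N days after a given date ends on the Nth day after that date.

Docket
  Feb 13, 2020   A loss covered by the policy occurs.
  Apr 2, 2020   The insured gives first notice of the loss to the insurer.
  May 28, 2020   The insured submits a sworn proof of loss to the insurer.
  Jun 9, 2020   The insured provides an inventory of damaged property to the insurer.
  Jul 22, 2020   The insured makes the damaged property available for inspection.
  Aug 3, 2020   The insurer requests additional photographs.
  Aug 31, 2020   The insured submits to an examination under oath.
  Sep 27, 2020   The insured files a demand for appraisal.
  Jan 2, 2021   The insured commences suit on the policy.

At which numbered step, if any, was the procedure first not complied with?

Step 1 — counting 50 days from Feb 13, 2020 (when the loss occurs) gives a deadline of Apr 3, 2020; completed Apr 2, 2020, before the deadline.
Step 2 — counting 52 days from Apr 7, 2020 (end of the 5-day waiting period, which began when first notice of loss is given on Apr 2, 2020) gives a deadline of May 29, 2020; done May 28, 2020 — timely.
Step 3 — 7 and 28 days from May 28, 2020 (when the sworn proof of loss is submitted) are Jun 4, 2020 and Jun 25, 2020 respectively; done Jun 9, 2020 — within the window.
Step 4 — 21 and 44 days from Jun 9, 2020 (when the supporting inventory is provided) are Jun 30, 2020 and Jul 23, 2020 respectively; done Jul 22, 2020 — within the window.
Step 5 — must wait 38 days from Jul 22, 2020 (when the property is made available), so not before Aug 29, 2020; done Aug 31, 2020 — permitted.
Step 6 — counting 36 days from Aug 31, 2020 (when the examination under oath is completed) gives a deadline of Oct 6, 2020; done Sep 27, 2020 — timely.
Step 7 — 21 and 60 days from Oct 30, 2020 (end of the 33-day objection period, which began when the appraisal demand is filed on Sep 27, 2020) are Nov 20, 2020 and Dec 29, 2020 respectively; Jan 2, 2021 is 4 days past the end of the window.

Step 7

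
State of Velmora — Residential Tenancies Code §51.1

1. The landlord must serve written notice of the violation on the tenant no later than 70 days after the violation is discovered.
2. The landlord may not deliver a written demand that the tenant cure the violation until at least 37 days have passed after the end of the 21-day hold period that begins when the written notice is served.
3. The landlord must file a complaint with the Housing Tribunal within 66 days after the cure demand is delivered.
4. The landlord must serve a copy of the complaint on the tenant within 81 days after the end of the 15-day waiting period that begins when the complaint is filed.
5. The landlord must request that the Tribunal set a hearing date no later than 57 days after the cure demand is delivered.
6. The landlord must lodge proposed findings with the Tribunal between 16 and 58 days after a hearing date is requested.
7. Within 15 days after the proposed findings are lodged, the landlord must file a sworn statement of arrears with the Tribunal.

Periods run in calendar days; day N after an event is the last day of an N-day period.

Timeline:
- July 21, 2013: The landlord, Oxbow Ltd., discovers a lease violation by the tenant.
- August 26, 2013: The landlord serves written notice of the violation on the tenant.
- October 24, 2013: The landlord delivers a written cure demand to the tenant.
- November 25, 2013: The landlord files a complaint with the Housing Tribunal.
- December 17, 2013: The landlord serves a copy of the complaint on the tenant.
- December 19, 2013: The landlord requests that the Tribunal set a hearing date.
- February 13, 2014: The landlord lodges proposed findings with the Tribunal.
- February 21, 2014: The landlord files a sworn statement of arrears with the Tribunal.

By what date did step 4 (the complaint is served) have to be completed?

March 1, 2014

The complaint is filed on November 25, 2013; the 15-day waiting period therefore ends December 10, 2013, and step 4 runs from that date. 81 days after December 10, 2013 is March 1, 2014.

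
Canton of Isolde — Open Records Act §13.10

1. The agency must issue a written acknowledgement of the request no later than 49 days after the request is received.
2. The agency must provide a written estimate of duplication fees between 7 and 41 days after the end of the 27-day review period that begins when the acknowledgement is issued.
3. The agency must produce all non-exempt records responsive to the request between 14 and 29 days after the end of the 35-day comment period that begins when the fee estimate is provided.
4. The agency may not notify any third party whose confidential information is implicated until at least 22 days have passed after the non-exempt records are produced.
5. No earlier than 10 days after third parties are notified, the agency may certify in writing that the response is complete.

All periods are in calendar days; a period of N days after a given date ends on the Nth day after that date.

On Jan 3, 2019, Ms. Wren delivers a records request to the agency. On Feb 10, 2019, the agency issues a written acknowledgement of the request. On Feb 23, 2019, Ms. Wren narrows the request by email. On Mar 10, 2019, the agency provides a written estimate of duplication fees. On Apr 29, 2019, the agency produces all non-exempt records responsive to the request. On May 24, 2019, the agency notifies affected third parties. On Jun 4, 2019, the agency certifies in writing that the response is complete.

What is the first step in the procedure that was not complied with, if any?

Step 1 — counting 49 days from Jan 3, 2019 (when the request is received) gives a deadline of Feb 21, 2019; completed Feb 10, 2019, before the deadline.
Step 2 — 7 and 41 days from Mar 9, 2019 (end of the 27-day review period, which began when the acknowledgement is issued on Feb 10, 2019) are Mar 16, 2019 and Apr 19, 2019 respectively; Mar 10, 2019 is 6 days too early.
No need to go further; step 2 was not satisfied.

Step 2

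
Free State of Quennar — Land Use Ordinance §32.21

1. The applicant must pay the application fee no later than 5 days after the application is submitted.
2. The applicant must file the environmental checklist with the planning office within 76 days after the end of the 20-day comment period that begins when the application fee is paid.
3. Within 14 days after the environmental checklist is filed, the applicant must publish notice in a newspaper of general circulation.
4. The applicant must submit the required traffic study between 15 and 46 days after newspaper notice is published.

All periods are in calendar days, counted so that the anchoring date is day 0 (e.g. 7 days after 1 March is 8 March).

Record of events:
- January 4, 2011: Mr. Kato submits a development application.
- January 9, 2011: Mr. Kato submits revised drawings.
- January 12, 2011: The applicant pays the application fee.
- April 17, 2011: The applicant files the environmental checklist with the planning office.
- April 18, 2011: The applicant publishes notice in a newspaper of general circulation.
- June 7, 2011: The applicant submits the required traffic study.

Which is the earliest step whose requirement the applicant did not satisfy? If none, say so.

(1) due by January 4, 2011 + 5 days = January 9, 2011; done January 12, 2011 — 3 days late.
The procedure was therefore not followed at step 1.

Step 1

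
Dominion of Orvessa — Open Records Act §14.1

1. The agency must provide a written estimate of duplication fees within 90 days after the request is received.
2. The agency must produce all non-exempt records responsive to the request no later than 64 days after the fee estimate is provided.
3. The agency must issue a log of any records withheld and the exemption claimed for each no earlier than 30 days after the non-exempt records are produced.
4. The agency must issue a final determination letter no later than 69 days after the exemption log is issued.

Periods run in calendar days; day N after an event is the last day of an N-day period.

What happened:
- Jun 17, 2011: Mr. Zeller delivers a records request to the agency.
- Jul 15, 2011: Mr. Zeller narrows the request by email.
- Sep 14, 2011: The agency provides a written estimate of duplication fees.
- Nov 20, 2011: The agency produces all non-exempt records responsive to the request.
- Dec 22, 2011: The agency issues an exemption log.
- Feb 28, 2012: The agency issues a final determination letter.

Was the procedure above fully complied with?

No

(1) due by Jun 17, 2011 + 90 days = Sep 15, 2011; done Sep 14, 2011 — timely.
(2) due by Sep 14, 2011 + 64 days = Nov 17, 2011; Nov 20, 2011 misses that deadline by 3 days.
No need to go further; step 2 was not satisfied.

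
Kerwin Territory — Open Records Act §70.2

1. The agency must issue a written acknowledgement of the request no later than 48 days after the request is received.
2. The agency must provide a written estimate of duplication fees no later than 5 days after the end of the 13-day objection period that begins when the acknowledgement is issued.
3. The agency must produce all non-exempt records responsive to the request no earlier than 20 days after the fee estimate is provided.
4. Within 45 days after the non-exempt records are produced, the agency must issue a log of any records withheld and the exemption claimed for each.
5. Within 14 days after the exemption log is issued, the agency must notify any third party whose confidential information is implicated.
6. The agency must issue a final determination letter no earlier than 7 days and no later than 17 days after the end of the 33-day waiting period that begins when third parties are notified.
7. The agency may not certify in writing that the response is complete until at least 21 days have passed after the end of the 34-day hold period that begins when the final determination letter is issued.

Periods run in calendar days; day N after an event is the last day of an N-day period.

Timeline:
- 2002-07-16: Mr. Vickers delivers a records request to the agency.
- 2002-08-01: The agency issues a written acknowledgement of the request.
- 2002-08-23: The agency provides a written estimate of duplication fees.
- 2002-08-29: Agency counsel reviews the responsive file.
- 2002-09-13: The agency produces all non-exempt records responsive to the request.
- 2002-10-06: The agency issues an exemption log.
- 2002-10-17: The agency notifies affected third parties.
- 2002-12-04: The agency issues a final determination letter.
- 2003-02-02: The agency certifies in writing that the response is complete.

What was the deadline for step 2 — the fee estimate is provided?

The acknowledgement is issued on 2002-08-01; the 13-day objection period therefore ends 2002-08-14, and step 2 runs from that date. 5 days after 2002-08-14 is 2002-08-19.

2002-08-19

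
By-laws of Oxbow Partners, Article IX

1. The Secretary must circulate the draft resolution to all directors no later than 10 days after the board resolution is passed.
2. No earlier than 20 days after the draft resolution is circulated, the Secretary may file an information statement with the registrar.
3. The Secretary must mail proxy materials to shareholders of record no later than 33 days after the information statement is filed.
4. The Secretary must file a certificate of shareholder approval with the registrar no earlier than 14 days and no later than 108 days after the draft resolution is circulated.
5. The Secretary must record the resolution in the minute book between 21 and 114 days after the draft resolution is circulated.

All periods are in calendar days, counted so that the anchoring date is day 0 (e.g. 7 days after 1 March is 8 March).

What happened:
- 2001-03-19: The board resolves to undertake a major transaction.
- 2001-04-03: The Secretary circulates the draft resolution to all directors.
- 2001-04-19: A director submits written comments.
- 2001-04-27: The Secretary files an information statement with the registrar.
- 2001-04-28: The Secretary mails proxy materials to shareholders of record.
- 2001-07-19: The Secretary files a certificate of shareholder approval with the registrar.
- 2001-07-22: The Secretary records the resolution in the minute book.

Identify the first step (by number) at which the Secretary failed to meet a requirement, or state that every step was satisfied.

Step 1: 10 days after 2001-03-19 (when the board resolution is passed) is 2001-03-29; not done until 2001-04-03, 5 days after the deadline.

Step 1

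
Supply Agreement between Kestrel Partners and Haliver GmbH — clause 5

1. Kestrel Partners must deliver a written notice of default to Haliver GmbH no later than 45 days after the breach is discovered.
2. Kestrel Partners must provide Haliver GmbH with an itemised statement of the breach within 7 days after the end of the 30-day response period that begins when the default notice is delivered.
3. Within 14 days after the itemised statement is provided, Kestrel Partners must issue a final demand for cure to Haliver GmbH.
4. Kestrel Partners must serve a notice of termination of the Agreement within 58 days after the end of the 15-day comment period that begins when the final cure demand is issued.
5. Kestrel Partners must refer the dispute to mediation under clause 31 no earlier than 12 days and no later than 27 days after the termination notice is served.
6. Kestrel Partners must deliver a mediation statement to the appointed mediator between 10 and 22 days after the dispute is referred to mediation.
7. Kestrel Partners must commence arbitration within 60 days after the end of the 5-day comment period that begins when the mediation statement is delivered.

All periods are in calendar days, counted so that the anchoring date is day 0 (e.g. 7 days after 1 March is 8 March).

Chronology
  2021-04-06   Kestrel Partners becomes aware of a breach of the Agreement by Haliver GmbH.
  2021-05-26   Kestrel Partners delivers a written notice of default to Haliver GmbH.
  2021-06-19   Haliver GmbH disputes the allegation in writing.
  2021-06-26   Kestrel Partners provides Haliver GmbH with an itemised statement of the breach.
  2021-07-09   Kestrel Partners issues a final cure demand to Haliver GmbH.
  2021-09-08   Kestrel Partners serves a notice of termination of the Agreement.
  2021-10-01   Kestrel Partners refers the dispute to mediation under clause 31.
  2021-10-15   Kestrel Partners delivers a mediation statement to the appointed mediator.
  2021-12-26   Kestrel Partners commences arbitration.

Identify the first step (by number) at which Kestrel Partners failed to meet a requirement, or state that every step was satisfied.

(1) due by 2021-04-06 + 45 days = 2021-05-21; 2021-05-26 misses that deadline by 5 days.

Step 1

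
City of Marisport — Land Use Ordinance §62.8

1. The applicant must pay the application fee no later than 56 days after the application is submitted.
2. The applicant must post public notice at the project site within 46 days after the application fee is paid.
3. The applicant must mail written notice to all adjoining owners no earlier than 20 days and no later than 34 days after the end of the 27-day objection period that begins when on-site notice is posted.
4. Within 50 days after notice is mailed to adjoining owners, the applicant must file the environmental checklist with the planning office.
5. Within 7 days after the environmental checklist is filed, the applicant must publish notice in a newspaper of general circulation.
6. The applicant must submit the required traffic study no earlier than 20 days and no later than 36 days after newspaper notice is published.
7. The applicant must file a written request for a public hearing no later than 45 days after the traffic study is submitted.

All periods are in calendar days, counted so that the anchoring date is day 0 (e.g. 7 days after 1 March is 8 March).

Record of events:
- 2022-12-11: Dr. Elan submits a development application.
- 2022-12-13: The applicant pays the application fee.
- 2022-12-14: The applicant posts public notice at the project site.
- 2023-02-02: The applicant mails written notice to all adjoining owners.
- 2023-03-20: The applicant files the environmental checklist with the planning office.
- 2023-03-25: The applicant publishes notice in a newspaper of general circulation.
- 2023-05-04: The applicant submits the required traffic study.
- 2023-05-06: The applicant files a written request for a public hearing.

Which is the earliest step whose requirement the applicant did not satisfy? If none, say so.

Step 6

Step 1 — counting 56 days from 2022-12-11 (when the application is submitted) gives a deadline of 2023-02-05; done 2022-12-13 — timely.
Step 2 — counting 46 days from 2022-12-13 (when the application fee is paid) gives a deadline of 2023-01-28; completed 2022-12-14, before the deadline.
Step 3 — 20 and 34 days from 2023-01-10 (end of the 27-day objection period, which began when on-site notice is posted on 2022-12-14) are 2023-01-30 and 2023-02-13 respectively; done 2023-02-02 — within the window.
Step 4 — counting 50 days from 2023-02-02 (when notice is mailed to adjoining owners) gives a deadline of 2023-03-24; 2023-03-20 is within that limit.
Step 5 — counting 7 days from 2023-03-20 (when the environmental checklist is filed) gives a deadline of 2023-03-27; done 2023-03-25 — timely.
Step 6 — 20 and 36 days from 2023-03-25 (when newspaper notice is published) are 2023-04-14 and 2023-04-30 respectively; 2023-05-04 is 4 days past the end of the window.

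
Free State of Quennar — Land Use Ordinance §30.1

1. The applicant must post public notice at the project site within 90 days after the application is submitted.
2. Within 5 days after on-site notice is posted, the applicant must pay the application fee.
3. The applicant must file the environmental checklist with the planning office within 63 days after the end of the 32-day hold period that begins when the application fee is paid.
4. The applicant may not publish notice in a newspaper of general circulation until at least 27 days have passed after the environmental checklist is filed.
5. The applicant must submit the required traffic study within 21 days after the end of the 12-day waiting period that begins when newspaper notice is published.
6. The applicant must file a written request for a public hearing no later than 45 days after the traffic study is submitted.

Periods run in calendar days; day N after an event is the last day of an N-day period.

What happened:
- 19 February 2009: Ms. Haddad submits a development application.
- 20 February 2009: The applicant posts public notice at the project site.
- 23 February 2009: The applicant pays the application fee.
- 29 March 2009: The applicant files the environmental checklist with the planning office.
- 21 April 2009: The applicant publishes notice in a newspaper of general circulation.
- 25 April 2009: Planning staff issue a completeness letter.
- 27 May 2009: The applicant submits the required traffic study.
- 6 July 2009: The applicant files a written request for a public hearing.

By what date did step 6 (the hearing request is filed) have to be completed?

11 July 2009

Step 6 runs from 27 May 2009, when the traffic study is submitted. 45 days after 27 May 2009 is 11 July 2009.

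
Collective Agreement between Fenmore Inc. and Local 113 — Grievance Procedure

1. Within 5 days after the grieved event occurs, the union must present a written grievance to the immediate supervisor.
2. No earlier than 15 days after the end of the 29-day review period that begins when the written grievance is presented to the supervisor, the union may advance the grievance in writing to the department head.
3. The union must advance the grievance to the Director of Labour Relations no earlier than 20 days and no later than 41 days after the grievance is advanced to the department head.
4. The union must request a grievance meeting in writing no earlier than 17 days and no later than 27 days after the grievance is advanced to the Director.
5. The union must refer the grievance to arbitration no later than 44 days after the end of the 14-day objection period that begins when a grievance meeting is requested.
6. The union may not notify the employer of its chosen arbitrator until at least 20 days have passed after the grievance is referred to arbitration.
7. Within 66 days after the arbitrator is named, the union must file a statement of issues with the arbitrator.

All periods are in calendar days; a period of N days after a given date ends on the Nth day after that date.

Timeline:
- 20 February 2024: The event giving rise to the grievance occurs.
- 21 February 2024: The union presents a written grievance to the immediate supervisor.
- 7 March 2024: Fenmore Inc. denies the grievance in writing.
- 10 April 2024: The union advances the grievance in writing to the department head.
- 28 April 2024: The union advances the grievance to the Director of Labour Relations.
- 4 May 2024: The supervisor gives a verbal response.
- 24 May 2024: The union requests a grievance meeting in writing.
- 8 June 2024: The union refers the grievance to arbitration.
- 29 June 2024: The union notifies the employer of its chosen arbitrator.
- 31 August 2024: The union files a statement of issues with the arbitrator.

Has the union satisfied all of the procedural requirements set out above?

No

(1) due by 20 February 2024 + 5 days = 25 February 2024; 21 February 2024 is within that limit.
(2) permitted from 21 March 2024 + 15 days = 5 April 2024 onward; done 10 April 2024 — permitted.
(3) the permitted window runs from 10 April 2024 + 20 = 30 April 2024 to 10 April 2024 + 41 = 21 May 2024; done 28 April 2024 — 2 days before the window opened.
Later steps need not be reached.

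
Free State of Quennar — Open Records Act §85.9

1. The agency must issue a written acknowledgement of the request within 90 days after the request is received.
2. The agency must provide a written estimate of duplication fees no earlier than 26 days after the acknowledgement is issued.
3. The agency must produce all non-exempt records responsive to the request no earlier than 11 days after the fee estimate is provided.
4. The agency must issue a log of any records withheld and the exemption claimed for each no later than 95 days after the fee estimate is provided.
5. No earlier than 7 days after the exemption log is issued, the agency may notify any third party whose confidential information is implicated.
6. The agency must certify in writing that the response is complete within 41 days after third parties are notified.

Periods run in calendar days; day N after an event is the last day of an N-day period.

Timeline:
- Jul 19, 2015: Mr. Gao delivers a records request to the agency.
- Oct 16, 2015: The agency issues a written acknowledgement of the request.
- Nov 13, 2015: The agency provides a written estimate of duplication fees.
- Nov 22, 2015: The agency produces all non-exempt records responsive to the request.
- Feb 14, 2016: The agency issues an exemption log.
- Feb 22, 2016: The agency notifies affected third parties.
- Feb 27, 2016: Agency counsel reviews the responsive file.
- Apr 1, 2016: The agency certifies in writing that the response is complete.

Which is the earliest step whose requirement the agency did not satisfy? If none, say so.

(1) due by Jul 19, 2015 + 90 days = Oct 17, 2015; done Oct 16, 2015 — timely.
(2) permitted from Oct 16, 2015 + 26 days = Nov 11, 2015 onward; Nov 13, 2015 is on or after that date.
(3) permitted from Nov 13, 2015 + 11 days = Nov 24, 2015 onward; Nov 22, 2015 is 2 days before the earliest permitted date.
The procedure was therefore not followed at step 3.

Step 3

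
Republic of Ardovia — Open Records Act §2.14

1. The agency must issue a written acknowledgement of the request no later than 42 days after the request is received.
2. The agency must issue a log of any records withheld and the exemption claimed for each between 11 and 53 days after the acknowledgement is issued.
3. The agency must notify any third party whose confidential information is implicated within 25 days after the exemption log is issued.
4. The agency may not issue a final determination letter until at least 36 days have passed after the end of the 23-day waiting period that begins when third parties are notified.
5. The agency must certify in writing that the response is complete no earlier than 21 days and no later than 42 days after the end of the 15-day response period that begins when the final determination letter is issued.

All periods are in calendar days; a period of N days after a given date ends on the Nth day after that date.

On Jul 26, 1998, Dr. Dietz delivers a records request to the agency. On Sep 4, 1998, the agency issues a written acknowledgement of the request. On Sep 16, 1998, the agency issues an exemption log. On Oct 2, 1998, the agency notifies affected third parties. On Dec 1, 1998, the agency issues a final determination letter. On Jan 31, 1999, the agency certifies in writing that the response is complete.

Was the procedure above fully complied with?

Step 1: 42 days after Jul 26, 1998 (when the request is received) is Sep 6, 1998; Sep 4, 1998 is within that limit.
Step 2: the window is 11–53 days after Sep 4, 1998 (when the acknowledgement is issued), so Sep 15, 1998 through Oct 27, 1998; done Sep 16, 1998 — within the window.
Step 3: 25 days after Sep 16, 1998 (when the exemption log is issued) is Oct 11, 1998; done Oct 2, 1998 — timely.
Step 4: the earliest permitted date is 36 days after Oct 25, 1998 (end of the 23-day waiting period, which began when third parties are notified on Oct 2, 1998), i.e. Nov 30, 1998; done Dec 1, 1998, after the minimum wait.
Step 5: the window is 21–42 days after Dec 16, 1998 (end of the 15-day response period, which began when the final determination letter is issued on Dec 1, 1998), so Jan 6, 1999 through Jan 27, 1999; done Jan 31, 1999 — 4 days after the window closed.

No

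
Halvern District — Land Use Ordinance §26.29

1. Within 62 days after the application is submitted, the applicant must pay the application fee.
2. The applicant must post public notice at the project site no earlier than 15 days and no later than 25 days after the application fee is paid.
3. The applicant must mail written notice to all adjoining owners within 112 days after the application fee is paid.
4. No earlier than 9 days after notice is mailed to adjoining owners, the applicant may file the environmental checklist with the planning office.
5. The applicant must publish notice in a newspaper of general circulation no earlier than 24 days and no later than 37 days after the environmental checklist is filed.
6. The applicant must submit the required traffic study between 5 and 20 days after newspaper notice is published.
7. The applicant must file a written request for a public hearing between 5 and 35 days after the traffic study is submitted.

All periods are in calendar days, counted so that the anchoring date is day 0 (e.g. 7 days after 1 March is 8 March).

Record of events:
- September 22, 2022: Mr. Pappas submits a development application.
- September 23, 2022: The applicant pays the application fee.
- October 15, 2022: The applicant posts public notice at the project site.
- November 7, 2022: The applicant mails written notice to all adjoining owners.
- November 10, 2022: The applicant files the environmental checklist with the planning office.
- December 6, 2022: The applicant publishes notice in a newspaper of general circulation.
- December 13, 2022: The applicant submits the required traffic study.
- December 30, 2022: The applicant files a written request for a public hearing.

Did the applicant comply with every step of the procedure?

Step 1 — counting 62 days from September 22, 2022 (when the application is submitted) gives a deadline of November 23, 2022; done September 23, 2022 — timely.
Step 2 — 15 and 25 days from September 23, 2022 (when the application fee is paid) are October 8, 2022 and October 18, 2022 respectively; done October 15, 2022 — within the window.
Step 3 — counting 112 days from September 23, 2022 (when the application fee is paid) gives a deadline of January 13, 2023; November 7, 2022 is within that limit.
Step 4 — must wait 9 days from November 7, 2022 (when notice is mailed to adjoining owners), so not before November 16, 2022; November 10, 2022 is 6 days before the earliest permitted date.
The procedure was therefore not followed at step 4.

No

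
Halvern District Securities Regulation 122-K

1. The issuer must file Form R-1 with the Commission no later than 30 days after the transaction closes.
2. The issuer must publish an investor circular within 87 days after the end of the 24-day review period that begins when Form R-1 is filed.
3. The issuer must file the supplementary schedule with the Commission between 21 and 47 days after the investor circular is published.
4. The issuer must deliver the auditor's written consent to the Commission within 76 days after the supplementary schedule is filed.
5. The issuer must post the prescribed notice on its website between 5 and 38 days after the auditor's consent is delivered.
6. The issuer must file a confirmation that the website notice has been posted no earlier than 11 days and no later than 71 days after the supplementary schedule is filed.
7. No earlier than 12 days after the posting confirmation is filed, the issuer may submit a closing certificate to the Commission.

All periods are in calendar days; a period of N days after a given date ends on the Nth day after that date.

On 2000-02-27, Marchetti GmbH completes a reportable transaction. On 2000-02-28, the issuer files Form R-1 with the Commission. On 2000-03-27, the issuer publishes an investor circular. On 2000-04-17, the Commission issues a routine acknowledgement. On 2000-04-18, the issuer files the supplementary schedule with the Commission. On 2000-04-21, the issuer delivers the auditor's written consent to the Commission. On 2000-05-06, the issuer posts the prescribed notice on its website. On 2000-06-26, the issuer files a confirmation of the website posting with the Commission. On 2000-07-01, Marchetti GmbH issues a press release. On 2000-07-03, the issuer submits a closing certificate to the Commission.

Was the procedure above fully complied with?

No

Step 1 — counting 30 days from 2000-02-27 (when the transaction closes) gives a deadline of 2000-03-28; 2000-02-28 is within that limit.
Step 2 — counting 87 days from 2000-03-23 (end of the 24-day review period, which began when Form R-1 is filed on 2000-02-28) gives a deadline of 2000-06-18; 2000-03-27 is within that limit.
Step 3 — 21 and 47 days from 2000-03-27 (when the investor circular is published) are 2000-04-17 and 2000-05-13 respectively; done 2000-04-18, which is between those dates.
Step 4 — counting 76 days from 2000-04-18 (when the supplementary schedule is filed) gives a deadline of 2000-07-03; 2000-04-21 is within that limit.
Step 5 — 5 and 38 days from 2000-04-21 (when the auditor's consent is delivered) are 2000-04-26 and 2000-05-29 respectively; done 2000-05-06, which is between those dates.
Step 6 — 11 and 71 days from 2000-04-18 (when the supplementary schedule is filed) are 2000-04-29 and 2000-06-28 respectively; done 2000-06-26 — within the window.
Step 7 — must wait 12 days from 2000-06-26 (when the posting confirmation is filed), so not before 2000-07-08; 2000-07-03 is 5 days before the earliest permitted date.
That is the first point of non-compliance.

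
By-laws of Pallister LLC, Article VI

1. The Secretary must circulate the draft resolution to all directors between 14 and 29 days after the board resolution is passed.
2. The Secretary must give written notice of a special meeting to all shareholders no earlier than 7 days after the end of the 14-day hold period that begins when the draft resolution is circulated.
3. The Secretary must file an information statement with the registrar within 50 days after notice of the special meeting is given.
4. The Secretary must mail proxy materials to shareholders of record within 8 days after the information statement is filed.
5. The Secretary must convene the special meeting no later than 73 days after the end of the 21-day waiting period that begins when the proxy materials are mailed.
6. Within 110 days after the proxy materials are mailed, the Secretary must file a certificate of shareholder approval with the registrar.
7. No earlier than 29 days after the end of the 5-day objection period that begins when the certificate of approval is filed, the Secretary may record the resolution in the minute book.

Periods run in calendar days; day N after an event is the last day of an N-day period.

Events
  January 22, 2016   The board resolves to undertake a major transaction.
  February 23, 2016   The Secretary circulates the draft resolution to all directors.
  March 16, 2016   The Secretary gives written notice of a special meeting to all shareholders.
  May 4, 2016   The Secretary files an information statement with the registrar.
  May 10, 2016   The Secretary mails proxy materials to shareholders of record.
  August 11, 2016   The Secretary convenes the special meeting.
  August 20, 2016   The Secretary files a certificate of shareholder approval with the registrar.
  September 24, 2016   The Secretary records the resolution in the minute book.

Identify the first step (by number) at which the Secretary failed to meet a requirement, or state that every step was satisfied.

Step 1

Step 1: the window is 14–29 days after January 22, 2016 (when the board resolution is passed), so February 5, 2016 through February 20, 2016; February 23, 2016 is 3 days past the end of the window.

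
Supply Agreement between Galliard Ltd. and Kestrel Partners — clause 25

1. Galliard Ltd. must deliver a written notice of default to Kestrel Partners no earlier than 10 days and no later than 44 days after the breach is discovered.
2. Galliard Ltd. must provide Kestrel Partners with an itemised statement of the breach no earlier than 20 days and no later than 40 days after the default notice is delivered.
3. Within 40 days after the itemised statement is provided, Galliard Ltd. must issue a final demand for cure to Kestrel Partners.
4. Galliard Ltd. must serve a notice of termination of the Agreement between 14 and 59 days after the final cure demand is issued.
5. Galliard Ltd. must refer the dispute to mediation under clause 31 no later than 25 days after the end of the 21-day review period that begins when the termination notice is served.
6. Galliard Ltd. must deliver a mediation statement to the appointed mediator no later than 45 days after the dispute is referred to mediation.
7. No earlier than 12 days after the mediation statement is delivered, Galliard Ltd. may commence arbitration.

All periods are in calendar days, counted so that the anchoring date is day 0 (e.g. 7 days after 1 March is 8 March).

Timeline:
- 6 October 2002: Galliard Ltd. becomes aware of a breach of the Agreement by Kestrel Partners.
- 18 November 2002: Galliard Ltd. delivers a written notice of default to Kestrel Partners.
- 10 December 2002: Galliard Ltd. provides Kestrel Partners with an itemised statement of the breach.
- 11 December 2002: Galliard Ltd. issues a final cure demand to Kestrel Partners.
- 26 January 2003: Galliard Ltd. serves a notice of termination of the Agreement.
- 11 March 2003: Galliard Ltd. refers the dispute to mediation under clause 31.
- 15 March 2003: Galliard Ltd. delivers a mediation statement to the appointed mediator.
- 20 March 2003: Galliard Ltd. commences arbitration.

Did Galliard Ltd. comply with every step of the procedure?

No

Step 1: the window is 10–44 days after 6 October 2002 (when the breach is discovered), so 16 October 2002 through 19 November 2002; 18 November 2002 falls inside that range.
Step 2: the window is 20–40 days after 18 November 2002 (when the default notice is delivered), so 8 December 2002 through 28 December 2002; done 10 December 2002 — within the window.
Step 3: 40 days after 10 December 2002 (when the itemised statement is provided) is 19 January 2003; 11 December 2002 is within that limit.
Step 4: the window is 14–59 days after 11 December 2002 (when the final cure demand is issued), so 25 December 2002 through 8 February 2003; done 26 January 2003 — within the window.
Step 5: 25 days after 16 February 2003 (end of the 21-day review period, which began when the termination notice is served on 26 January 2003) is 13 March 2003; 11 March 2003 is within that limit.
Step 6: 45 days after 11 March 2003 (when the dispute is referred to mediation) is 25 April 2003; 15 March 2003 is within that limit.
Step 7: the earliest permitted date is 12 days after 15 March 2003 (when the mediation statement is delivered), i.e. 27 March 2003; done 20 March 2003 — 7 days too early.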